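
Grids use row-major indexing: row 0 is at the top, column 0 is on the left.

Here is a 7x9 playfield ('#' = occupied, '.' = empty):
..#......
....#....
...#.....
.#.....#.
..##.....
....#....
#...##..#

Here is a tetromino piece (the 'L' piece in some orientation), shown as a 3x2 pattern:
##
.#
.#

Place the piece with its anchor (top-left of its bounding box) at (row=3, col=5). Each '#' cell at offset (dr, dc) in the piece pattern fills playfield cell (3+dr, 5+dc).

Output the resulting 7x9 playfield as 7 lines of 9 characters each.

Answer: ..#......
....#....
...#.....
.#...###.
..##..#..
....#.#..
#...##..#

Derivation:
Fill (3+0,5+0) = (3,5)
Fill (3+0,5+1) = (3,6)
Fill (3+1,5+1) = (4,6)
Fill (3+2,5+1) = (5,6)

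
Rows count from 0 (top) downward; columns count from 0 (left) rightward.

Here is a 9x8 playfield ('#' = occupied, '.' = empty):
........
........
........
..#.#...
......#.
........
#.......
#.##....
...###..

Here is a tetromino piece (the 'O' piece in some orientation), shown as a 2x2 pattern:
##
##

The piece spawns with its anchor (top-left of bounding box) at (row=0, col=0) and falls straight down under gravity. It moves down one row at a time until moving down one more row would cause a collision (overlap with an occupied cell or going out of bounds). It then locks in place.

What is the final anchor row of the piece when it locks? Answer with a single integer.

Answer: 4

Derivation:
Spawn at (row=0, col=0). Try each row:
  row 0: fits
  row 1: fits
  row 2: fits
  row 3: fits
  row 4: fits
  row 5: blocked -> lock at row 4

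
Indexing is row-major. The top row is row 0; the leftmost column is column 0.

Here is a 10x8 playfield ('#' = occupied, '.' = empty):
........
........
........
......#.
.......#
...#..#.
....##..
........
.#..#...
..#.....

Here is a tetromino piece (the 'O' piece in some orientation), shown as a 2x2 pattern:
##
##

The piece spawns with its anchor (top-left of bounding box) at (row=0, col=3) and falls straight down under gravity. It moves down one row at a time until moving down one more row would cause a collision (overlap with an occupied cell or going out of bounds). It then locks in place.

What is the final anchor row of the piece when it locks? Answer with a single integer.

Answer: 3

Derivation:
Spawn at (row=0, col=3). Try each row:
  row 0: fits
  row 1: fits
  row 2: fits
  row 3: fits
  row 4: blocked -> lock at row 3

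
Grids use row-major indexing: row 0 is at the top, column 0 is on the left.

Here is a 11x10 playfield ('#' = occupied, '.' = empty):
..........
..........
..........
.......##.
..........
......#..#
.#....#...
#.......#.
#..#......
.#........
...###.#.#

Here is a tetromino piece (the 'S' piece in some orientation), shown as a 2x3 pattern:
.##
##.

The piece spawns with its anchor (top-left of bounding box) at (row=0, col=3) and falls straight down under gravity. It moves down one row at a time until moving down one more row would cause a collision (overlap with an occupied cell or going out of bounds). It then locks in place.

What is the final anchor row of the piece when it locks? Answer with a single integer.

Answer: 6

Derivation:
Spawn at (row=0, col=3). Try each row:
  row 0: fits
  row 1: fits
  row 2: fits
  row 3: fits
  row 4: fits
  row 5: fits
  row 6: fits
  row 7: blocked -> lock at row 6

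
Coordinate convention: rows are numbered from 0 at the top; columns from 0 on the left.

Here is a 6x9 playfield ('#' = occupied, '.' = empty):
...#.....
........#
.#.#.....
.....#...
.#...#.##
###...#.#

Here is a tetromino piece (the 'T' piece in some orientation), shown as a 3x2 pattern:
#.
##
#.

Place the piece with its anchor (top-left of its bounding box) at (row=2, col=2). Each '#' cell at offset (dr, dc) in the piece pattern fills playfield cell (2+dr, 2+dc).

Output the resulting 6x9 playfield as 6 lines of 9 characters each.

Answer: ...#.....
........#
.###.....
..##.#...
.##..#.##
###...#.#

Derivation:
Fill (2+0,2+0) = (2,2)
Fill (2+1,2+0) = (3,2)
Fill (2+1,2+1) = (3,3)
Fill (2+2,2+0) = (4,2)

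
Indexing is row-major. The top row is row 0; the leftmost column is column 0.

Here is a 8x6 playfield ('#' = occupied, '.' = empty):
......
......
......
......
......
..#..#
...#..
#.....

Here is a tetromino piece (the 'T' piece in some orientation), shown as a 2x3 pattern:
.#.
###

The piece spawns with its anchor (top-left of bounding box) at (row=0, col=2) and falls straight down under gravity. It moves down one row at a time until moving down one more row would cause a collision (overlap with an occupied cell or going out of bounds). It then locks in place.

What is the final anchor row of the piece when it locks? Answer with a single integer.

Spawn at (row=0, col=2). Try each row:
  row 0: fits
  row 1: fits
  row 2: fits
  row 3: fits
  row 4: blocked -> lock at row 3

Answer: 3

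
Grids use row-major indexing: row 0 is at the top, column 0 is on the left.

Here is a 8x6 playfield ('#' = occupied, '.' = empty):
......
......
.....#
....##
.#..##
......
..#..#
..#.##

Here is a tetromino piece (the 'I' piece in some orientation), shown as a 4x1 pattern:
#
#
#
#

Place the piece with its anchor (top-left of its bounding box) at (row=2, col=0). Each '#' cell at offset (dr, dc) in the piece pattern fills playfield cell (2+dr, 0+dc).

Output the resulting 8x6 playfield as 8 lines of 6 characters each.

Answer: ......
......
#....#
#...##
##..##
#.....
..#..#
..#.##

Derivation:
Fill (2+0,0+0) = (2,0)
Fill (2+1,0+0) = (3,0)
Fill (2+2,0+0) = (4,0)
Fill (2+3,0+0) = (5,0)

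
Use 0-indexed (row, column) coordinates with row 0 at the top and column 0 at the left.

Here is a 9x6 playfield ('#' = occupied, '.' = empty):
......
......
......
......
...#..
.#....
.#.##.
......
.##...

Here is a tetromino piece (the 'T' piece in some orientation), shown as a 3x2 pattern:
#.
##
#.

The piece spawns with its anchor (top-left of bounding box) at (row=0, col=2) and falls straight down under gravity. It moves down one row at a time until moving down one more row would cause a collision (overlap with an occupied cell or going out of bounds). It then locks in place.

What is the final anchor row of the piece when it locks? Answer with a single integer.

Spawn at (row=0, col=2). Try each row:
  row 0: fits
  row 1: fits
  row 2: fits
  row 3: blocked -> lock at row 2

Answer: 2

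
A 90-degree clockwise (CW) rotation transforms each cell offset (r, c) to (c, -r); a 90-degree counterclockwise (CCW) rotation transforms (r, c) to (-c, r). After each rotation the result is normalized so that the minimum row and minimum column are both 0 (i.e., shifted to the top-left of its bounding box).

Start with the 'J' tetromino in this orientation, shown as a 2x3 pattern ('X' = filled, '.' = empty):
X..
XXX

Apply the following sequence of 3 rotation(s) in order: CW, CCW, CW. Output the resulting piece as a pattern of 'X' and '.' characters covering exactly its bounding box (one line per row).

Start:
X..
XXX
After rotation 1 (CW):
XX
X.
X.
After rotation 2 (CCW):
X..
XXX
After rotation 3 (CW):
XX
X.
X.

Answer: XX
X.
X.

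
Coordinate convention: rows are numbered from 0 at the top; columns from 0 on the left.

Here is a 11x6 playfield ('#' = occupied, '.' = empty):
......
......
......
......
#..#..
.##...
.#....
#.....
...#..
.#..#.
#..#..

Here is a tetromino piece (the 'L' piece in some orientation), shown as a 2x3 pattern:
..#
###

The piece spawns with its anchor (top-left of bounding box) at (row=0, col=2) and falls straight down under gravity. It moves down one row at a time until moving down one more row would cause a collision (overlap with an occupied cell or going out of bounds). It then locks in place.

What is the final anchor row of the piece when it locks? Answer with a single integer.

Answer: 2

Derivation:
Spawn at (row=0, col=2). Try each row:
  row 0: fits
  row 1: fits
  row 2: fits
  row 3: blocked -> lock at row 2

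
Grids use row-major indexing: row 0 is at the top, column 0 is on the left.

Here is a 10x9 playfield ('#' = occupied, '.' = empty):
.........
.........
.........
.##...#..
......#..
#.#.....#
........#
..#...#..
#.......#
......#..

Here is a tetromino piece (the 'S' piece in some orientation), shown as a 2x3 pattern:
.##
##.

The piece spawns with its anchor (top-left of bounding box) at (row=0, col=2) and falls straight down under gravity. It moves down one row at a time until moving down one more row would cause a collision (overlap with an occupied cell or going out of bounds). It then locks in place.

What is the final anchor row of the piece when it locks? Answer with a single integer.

Spawn at (row=0, col=2). Try each row:
  row 0: fits
  row 1: fits
  row 2: blocked -> lock at row 1

Answer: 1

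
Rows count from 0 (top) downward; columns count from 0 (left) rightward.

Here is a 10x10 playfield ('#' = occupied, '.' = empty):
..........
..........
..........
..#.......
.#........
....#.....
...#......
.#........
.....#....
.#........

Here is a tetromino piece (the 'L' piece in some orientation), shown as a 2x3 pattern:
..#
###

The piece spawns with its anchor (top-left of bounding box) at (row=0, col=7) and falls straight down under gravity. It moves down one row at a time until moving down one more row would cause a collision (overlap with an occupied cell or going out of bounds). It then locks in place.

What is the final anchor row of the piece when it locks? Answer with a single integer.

Spawn at (row=0, col=7). Try each row:
  row 0: fits
  row 1: fits
  row 2: fits
  row 3: fits
  row 4: fits
  row 5: fits
  row 6: fits
  row 7: fits
  row 8: fits
  row 9: blocked -> lock at row 8

Answer: 8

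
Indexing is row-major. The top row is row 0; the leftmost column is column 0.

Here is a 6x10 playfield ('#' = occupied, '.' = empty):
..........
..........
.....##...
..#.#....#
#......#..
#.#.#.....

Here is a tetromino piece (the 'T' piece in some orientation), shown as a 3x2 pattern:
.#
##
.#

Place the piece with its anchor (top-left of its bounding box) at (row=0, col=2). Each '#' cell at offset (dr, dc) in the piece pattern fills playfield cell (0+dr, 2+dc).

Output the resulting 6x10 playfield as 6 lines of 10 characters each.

Fill (0+0,2+1) = (0,3)
Fill (0+1,2+0) = (1,2)
Fill (0+1,2+1) = (1,3)
Fill (0+2,2+1) = (2,3)

Answer: ...#......
..##......
...#.##...
..#.#....#
#......#..
#.#.#.....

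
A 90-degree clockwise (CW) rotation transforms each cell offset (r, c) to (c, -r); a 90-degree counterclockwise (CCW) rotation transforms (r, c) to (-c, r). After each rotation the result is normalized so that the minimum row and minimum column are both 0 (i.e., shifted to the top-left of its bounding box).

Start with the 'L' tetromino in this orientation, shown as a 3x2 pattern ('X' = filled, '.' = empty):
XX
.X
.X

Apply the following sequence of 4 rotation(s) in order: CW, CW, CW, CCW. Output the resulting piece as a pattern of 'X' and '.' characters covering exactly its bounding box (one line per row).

Answer: X.
X.
XX

Derivation:
Start:
XX
.X
.X
After rotation 1 (CW):
..X
XXX
After rotation 2 (CW):
X.
X.
XX
After rotation 3 (CW):
XXX
X..
After rotation 4 (CCW):
X.
X.
XX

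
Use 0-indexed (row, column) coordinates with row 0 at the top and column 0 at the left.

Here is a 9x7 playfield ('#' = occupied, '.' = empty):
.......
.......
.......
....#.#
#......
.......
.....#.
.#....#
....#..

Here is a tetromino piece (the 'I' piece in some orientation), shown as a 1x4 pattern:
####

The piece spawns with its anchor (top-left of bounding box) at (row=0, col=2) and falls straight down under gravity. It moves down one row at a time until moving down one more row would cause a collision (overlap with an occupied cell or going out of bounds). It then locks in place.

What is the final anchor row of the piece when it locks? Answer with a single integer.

Spawn at (row=0, col=2). Try each row:
  row 0: fits
  row 1: fits
  row 2: fits
  row 3: blocked -> lock at row 2

Answer: 2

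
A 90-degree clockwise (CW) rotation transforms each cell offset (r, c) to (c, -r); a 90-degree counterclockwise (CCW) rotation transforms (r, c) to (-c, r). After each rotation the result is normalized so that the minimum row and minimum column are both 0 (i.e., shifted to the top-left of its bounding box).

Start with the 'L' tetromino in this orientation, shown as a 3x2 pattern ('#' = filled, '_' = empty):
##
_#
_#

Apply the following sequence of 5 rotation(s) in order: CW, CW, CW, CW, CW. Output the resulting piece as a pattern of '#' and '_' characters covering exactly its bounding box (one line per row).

Answer: __#
###

Derivation:
Start:
##
_#
_#
After rotation 1 (CW):
__#
###
After rotation 2 (CW):
#_
#_
##
After rotation 3 (CW):
###
#__
After rotation 4 (CW):
##
_#
_#
After rotation 5 (CW):
__#
###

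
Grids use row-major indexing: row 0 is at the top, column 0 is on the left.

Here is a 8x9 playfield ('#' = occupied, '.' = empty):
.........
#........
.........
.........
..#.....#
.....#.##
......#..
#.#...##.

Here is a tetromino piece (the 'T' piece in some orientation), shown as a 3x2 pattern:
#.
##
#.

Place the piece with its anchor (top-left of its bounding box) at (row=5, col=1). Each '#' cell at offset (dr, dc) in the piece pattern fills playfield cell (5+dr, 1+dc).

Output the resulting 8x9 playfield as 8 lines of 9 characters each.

Answer: .........
#........
.........
.........
..#.....#
.#...#.##
.##...#..
###...##.

Derivation:
Fill (5+0,1+0) = (5,1)
Fill (5+1,1+0) = (6,1)
Fill (5+1,1+1) = (6,2)
Fill (5+2,1+0) = (7,1)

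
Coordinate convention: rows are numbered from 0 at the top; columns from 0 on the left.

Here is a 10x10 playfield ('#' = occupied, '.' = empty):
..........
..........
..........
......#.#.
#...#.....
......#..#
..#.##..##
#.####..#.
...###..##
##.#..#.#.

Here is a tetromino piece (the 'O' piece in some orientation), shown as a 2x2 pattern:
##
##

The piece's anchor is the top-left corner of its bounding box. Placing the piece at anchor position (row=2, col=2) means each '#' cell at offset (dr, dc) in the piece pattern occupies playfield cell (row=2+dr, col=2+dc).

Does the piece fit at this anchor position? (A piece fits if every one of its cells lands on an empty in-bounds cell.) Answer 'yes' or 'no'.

Check each piece cell at anchor (2, 2):
  offset (0,0) -> (2,2): empty -> OK
  offset (0,1) -> (2,3): empty -> OK
  offset (1,0) -> (3,2): empty -> OK
  offset (1,1) -> (3,3): empty -> OK
All cells valid: yes

Answer: yes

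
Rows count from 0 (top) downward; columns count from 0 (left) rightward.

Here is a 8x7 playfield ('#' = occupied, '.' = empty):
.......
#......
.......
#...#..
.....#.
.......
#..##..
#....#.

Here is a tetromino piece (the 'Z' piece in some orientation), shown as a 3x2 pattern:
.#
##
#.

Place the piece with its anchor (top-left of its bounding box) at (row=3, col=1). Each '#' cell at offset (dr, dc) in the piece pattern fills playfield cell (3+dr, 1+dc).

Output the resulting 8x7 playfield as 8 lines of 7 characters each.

Fill (3+0,1+1) = (3,2)
Fill (3+1,1+0) = (4,1)
Fill (3+1,1+1) = (4,2)
Fill (3+2,1+0) = (5,1)

Answer: .......
#......
.......
#.#.#..
.##..#.
.#.....
#..##..
#....#.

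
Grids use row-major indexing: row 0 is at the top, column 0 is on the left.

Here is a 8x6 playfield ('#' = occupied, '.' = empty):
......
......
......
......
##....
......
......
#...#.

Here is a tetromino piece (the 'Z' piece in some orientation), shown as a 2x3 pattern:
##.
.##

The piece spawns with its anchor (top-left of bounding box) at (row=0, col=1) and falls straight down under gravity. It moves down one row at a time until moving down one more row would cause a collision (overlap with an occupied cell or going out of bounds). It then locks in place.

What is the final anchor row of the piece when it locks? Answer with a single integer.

Answer: 3

Derivation:
Spawn at (row=0, col=1). Try each row:
  row 0: fits
  row 1: fits
  row 2: fits
  row 3: fits
  row 4: blocked -> lock at row 3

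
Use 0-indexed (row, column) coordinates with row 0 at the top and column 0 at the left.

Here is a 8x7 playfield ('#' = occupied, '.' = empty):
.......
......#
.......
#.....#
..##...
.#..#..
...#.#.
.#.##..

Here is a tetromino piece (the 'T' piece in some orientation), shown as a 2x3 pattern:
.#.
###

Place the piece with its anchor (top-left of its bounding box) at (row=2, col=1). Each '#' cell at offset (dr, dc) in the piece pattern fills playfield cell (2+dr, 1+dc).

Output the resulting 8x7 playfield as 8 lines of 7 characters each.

Fill (2+0,1+1) = (2,2)
Fill (2+1,1+0) = (3,1)
Fill (2+1,1+1) = (3,2)
Fill (2+1,1+2) = (3,3)

Answer: .......
......#
..#....
####..#
..##...
.#..#..
...#.#.
.#.##..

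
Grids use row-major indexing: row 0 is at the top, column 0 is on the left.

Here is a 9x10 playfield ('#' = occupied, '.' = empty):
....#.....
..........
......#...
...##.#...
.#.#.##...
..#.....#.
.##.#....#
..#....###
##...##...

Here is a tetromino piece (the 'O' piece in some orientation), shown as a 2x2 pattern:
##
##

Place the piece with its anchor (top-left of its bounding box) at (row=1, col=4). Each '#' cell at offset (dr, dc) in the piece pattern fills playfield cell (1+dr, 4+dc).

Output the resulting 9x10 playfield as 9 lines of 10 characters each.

Fill (1+0,4+0) = (1,4)
Fill (1+0,4+1) = (1,5)
Fill (1+1,4+0) = (2,4)
Fill (1+1,4+1) = (2,5)

Answer: ....#.....
....##....
....###...
...##.#...
.#.#.##...
..#.....#.
.##.#....#
..#....###
##...##...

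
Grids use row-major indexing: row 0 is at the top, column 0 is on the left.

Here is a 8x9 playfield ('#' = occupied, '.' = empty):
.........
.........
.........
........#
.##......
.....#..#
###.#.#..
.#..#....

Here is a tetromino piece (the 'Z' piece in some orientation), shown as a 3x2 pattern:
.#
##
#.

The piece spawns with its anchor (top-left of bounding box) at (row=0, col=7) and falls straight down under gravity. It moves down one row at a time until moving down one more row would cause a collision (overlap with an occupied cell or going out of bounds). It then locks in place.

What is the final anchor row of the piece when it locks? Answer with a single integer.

Spawn at (row=0, col=7). Try each row:
  row 0: fits
  row 1: fits
  row 2: blocked -> lock at row 1

Answer: 1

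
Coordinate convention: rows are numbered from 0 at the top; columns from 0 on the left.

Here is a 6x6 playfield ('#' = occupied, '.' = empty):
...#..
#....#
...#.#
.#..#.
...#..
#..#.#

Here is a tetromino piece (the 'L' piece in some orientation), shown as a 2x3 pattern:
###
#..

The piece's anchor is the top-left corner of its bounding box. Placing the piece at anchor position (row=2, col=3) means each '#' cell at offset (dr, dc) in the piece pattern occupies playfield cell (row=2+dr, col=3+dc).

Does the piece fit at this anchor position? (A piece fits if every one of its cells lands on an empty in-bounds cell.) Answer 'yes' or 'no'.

Check each piece cell at anchor (2, 3):
  offset (0,0) -> (2,3): occupied ('#') -> FAIL
  offset (0,1) -> (2,4): empty -> OK
  offset (0,2) -> (2,5): occupied ('#') -> FAIL
  offset (1,0) -> (3,3): empty -> OK
All cells valid: no

Answer: no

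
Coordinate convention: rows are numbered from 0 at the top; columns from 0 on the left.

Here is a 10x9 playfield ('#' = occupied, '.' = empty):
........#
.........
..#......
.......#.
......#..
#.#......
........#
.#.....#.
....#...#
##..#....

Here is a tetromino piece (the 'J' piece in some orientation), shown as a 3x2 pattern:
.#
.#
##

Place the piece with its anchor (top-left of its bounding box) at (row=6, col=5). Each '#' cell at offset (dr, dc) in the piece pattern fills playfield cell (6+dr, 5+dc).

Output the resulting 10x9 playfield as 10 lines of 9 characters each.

Answer: ........#
.........
..#......
.......#.
......#..
#.#......
......#.#
.#....##.
....###.#
##..#....

Derivation:
Fill (6+0,5+1) = (6,6)
Fill (6+1,5+1) = (7,6)
Fill (6+2,5+0) = (8,5)
Fill (6+2,5+1) = (8,6)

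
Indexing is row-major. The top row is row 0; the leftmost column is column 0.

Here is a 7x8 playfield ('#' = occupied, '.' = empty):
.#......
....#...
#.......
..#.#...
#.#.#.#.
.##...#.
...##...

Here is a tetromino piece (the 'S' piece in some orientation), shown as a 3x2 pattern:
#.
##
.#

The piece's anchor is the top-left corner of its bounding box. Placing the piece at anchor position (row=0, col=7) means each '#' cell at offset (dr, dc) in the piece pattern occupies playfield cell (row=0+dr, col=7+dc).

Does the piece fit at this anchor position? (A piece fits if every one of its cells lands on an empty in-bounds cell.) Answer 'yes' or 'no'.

Check each piece cell at anchor (0, 7):
  offset (0,0) -> (0,7): empty -> OK
  offset (1,0) -> (1,7): empty -> OK
  offset (1,1) -> (1,8): out of bounds -> FAIL
  offset (2,1) -> (2,8): out of bounds -> FAIL
All cells valid: no

Answer: no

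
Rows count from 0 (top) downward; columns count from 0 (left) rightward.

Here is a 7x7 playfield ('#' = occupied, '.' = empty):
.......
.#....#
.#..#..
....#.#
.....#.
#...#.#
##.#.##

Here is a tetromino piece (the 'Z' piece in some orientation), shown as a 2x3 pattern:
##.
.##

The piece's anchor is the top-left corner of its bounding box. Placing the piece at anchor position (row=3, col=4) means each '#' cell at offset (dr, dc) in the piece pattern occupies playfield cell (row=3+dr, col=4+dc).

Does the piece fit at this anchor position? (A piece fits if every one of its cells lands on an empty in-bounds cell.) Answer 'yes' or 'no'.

Answer: no

Derivation:
Check each piece cell at anchor (3, 4):
  offset (0,0) -> (3,4): occupied ('#') -> FAIL
  offset (0,1) -> (3,5): empty -> OK
  offset (1,1) -> (4,5): occupied ('#') -> FAIL
  offset (1,2) -> (4,6): empty -> OK
All cells valid: no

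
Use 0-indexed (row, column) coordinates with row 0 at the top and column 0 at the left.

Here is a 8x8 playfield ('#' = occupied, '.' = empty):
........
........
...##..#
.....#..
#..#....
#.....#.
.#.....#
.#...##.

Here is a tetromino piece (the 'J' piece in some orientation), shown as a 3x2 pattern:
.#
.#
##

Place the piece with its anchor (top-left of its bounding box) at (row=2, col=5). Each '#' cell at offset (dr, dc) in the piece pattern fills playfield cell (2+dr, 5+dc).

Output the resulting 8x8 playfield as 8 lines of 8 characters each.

Fill (2+0,5+1) = (2,6)
Fill (2+1,5+1) = (3,6)
Fill (2+2,5+0) = (4,5)
Fill (2+2,5+1) = (4,6)

Answer: ........
........
...##.##
.....##.
#..#.##.
#.....#.
.#.....#
.#...##.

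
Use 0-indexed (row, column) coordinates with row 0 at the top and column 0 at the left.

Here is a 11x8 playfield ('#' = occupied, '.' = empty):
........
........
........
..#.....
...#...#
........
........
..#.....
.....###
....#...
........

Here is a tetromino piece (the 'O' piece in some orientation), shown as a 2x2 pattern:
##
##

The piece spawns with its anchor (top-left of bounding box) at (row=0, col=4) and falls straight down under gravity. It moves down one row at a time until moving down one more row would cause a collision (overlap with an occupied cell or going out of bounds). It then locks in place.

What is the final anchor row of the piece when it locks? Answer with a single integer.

Answer: 6

Derivation:
Spawn at (row=0, col=4). Try each row:
  row 0: fits
  row 1: fits
  row 2: fits
  row 3: fits
  row 4: fits
  row 5: fits
  row 6: fits
  row 7: blocked -> lock at row 6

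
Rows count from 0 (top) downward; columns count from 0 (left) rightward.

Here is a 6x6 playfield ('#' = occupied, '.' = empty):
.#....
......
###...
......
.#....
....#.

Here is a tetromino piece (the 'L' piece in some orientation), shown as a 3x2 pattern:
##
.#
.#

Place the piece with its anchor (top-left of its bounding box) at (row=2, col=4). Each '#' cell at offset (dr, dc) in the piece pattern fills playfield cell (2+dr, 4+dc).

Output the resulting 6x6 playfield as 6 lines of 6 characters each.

Fill (2+0,4+0) = (2,4)
Fill (2+0,4+1) = (2,5)
Fill (2+1,4+1) = (3,5)
Fill (2+2,4+1) = (4,5)

Answer: .#....
......
###.##
.....#
.#...#
....#.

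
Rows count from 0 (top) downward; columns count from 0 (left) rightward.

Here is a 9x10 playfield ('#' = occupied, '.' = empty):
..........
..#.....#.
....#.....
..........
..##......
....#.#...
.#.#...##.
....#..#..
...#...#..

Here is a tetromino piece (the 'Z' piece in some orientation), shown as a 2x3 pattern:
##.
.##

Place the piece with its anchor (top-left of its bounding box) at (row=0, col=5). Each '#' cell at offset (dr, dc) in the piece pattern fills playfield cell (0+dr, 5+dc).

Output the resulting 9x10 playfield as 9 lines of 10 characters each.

Answer: .....##...
..#...###.
....#.....
..........
..##......
....#.#...
.#.#...##.
....#..#..
...#...#..

Derivation:
Fill (0+0,5+0) = (0,5)
Fill (0+0,5+1) = (0,6)
Fill (0+1,5+1) = (1,6)
Fill (0+1,5+2) = (1,7)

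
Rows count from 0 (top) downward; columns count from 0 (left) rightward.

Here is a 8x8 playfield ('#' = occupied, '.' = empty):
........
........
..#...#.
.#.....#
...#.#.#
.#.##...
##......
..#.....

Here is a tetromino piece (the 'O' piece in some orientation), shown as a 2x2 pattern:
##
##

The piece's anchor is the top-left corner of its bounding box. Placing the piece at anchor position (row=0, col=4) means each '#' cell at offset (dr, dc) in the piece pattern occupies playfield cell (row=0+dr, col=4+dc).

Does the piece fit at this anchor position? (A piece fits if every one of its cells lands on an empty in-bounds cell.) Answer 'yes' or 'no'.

Answer: yes

Derivation:
Check each piece cell at anchor (0, 4):
  offset (0,0) -> (0,4): empty -> OK
  offset (0,1) -> (0,5): empty -> OK
  offset (1,0) -> (1,4): empty -> OK
  offset (1,1) -> (1,5): empty -> OK
All cells valid: yes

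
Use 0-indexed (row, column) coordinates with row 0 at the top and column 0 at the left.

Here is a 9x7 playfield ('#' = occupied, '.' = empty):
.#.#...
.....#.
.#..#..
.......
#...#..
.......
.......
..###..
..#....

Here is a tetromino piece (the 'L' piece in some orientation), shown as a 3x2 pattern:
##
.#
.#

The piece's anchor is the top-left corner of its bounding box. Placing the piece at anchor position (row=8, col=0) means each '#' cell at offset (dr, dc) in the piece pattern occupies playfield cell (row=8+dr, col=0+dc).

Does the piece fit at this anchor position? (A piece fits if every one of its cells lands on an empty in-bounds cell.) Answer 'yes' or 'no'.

Answer: no

Derivation:
Check each piece cell at anchor (8, 0):
  offset (0,0) -> (8,0): empty -> OK
  offset (0,1) -> (8,1): empty -> OK
  offset (1,1) -> (9,1): out of bounds -> FAIL
  offset (2,1) -> (10,1): out of bounds -> FAIL
All cells valid: no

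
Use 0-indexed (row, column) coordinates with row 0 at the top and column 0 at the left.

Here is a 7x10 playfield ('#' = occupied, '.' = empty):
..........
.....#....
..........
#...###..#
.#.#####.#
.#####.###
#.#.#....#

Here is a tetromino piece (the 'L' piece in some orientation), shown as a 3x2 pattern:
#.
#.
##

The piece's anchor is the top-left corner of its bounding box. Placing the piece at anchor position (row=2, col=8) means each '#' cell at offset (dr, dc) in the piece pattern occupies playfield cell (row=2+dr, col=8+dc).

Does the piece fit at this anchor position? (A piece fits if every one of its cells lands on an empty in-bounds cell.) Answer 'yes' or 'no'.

Check each piece cell at anchor (2, 8):
  offset (0,0) -> (2,8): empty -> OK
  offset (1,0) -> (3,8): empty -> OK
  offset (2,0) -> (4,8): empty -> OK
  offset (2,1) -> (4,9): occupied ('#') -> FAIL
All cells valid: no

Answer: no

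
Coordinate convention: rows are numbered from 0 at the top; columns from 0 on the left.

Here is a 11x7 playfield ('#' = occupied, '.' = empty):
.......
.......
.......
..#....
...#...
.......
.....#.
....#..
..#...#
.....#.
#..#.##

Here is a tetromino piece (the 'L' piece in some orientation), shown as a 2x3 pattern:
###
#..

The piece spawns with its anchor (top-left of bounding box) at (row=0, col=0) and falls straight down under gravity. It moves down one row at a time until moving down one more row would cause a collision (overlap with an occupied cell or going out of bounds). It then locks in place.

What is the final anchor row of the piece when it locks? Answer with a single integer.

Answer: 2

Derivation:
Spawn at (row=0, col=0). Try each row:
  row 0: fits
  row 1: fits
  row 2: fits
  row 3: blocked -> lock at row 2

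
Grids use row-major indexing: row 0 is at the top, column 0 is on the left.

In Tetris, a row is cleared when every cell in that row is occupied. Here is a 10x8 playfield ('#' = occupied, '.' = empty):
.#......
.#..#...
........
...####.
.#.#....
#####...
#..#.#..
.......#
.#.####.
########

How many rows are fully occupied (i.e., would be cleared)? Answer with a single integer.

Answer: 1

Derivation:
Check each row:
  row 0: 7 empty cells -> not full
  row 1: 6 empty cells -> not full
  row 2: 8 empty cells -> not full
  row 3: 4 empty cells -> not full
  row 4: 6 empty cells -> not full
  row 5: 3 empty cells -> not full
  row 6: 5 empty cells -> not full
  row 7: 7 empty cells -> not full
  row 8: 3 empty cells -> not full
  row 9: 0 empty cells -> FULL (clear)
Total rows cleared: 1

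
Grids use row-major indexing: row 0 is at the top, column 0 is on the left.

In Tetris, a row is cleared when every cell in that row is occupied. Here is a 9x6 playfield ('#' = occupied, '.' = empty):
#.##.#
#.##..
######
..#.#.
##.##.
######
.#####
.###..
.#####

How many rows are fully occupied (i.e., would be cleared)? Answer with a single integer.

Check each row:
  row 0: 2 empty cells -> not full
  row 1: 3 empty cells -> not full
  row 2: 0 empty cells -> FULL (clear)
  row 3: 4 empty cells -> not full
  row 4: 2 empty cells -> not full
  row 5: 0 empty cells -> FULL (clear)
  row 6: 1 empty cell -> not full
  row 7: 3 empty cells -> not full
  row 8: 1 empty cell -> not full
Total rows cleared: 2

Answer: 2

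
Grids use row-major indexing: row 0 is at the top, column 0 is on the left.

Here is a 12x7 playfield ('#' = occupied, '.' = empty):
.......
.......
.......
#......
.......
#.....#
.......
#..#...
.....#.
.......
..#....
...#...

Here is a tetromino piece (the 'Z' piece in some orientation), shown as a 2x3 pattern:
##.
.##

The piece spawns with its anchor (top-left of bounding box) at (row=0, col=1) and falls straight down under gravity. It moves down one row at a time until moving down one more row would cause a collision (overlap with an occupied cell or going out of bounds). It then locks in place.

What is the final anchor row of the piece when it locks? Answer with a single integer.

Answer: 5

Derivation:
Spawn at (row=0, col=1). Try each row:
  row 0: fits
  row 1: fits
  row 2: fits
  row 3: fits
  row 4: fits
  row 5: fits
  row 6: blocked -> lock at row 5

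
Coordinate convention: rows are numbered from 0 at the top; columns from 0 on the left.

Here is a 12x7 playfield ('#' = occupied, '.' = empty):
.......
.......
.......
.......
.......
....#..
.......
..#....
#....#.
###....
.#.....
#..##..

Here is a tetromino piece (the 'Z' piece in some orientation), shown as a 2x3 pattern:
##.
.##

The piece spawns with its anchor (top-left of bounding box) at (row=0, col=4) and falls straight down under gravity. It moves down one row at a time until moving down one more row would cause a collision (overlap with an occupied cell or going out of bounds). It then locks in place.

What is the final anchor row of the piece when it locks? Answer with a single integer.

Spawn at (row=0, col=4). Try each row:
  row 0: fits
  row 1: fits
  row 2: fits
  row 3: fits
  row 4: fits
  row 5: blocked -> lock at row 4

Answer: 4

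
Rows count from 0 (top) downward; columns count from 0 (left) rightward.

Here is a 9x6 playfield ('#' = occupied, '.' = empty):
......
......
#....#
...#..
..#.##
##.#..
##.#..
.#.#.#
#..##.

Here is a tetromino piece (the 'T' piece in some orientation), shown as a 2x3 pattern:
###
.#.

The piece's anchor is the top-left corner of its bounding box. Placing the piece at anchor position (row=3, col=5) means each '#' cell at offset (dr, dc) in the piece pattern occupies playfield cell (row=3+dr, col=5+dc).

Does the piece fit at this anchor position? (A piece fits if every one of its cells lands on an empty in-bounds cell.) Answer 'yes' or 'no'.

Check each piece cell at anchor (3, 5):
  offset (0,0) -> (3,5): empty -> OK
  offset (0,1) -> (3,6): out of bounds -> FAIL
  offset (0,2) -> (3,7): out of bounds -> FAIL
  offset (1,1) -> (4,6): out of bounds -> FAIL
All cells valid: no

Answer: no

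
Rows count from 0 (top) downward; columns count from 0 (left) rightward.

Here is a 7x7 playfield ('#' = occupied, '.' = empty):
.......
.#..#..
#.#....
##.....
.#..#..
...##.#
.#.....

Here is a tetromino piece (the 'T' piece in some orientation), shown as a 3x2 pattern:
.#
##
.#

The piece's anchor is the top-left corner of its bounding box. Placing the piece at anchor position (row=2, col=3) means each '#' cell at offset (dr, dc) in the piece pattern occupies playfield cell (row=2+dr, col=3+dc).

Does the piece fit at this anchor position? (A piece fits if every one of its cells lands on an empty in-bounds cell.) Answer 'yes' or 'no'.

Answer: no

Derivation:
Check each piece cell at anchor (2, 3):
  offset (0,1) -> (2,4): empty -> OK
  offset (1,0) -> (3,3): empty -> OK
  offset (1,1) -> (3,4): empty -> OK
  offset (2,1) -> (4,4): occupied ('#') -> FAIL
All cells valid: no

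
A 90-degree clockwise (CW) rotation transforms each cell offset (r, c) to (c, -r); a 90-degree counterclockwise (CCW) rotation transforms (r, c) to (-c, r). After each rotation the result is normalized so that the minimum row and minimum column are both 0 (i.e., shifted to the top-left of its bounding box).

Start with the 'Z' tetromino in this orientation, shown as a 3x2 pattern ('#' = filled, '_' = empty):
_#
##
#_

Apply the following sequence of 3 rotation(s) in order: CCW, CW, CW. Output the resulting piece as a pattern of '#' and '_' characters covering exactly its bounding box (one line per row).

Start:
_#
##
#_
After rotation 1 (CCW):
##_
_##
After rotation 2 (CW):
_#
##
#_
After rotation 3 (CW):
##_
_##

Answer: ##_
_##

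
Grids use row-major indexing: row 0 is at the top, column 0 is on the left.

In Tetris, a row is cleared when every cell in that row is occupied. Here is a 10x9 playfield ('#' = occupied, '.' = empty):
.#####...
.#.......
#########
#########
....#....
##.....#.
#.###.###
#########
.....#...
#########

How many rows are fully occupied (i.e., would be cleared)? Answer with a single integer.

Answer: 4

Derivation:
Check each row:
  row 0: 4 empty cells -> not full
  row 1: 8 empty cells -> not full
  row 2: 0 empty cells -> FULL (clear)
  row 3: 0 empty cells -> FULL (clear)
  row 4: 8 empty cells -> not full
  row 5: 6 empty cells -> not full
  row 6: 2 empty cells -> not full
  row 7: 0 empty cells -> FULL (clear)
  row 8: 8 empty cells -> not full
  row 9: 0 empty cells -> FULL (clear)
Total rows cleared: 4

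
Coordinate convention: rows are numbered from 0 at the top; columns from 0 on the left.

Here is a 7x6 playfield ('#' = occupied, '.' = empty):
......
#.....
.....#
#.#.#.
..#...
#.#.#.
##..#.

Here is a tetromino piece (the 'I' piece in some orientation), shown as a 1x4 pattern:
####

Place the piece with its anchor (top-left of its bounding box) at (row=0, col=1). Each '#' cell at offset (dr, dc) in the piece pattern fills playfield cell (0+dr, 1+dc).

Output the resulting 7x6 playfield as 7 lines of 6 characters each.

Fill (0+0,1+0) = (0,1)
Fill (0+0,1+1) = (0,2)
Fill (0+0,1+2) = (0,3)
Fill (0+0,1+3) = (0,4)

Answer: .####.
#.....
.....#
#.#.#.
..#...
#.#.#.
##..#.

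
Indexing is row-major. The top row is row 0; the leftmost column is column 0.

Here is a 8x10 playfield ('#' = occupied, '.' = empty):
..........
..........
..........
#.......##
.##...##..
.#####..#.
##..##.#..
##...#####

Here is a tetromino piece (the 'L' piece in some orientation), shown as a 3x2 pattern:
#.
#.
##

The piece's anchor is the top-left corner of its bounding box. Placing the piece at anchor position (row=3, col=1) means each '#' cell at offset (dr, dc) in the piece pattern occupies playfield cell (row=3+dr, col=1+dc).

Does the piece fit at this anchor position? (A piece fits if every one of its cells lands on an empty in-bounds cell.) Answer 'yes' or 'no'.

Answer: no

Derivation:
Check each piece cell at anchor (3, 1):
  offset (0,0) -> (3,1): empty -> OK
  offset (1,0) -> (4,1): occupied ('#') -> FAIL
  offset (2,0) -> (5,1): occupied ('#') -> FAIL
  offset (2,1) -> (5,2): occupied ('#') -> FAIL
All cells valid: no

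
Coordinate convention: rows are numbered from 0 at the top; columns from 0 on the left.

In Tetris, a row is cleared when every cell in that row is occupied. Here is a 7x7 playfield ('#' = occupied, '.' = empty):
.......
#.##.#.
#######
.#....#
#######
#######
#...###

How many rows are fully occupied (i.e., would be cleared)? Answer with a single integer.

Answer: 3

Derivation:
Check each row:
  row 0: 7 empty cells -> not full
  row 1: 3 empty cells -> not full
  row 2: 0 empty cells -> FULL (clear)
  row 3: 5 empty cells -> not full
  row 4: 0 empty cells -> FULL (clear)
  row 5: 0 empty cells -> FULL (clear)
  row 6: 3 empty cells -> not full
Total rows cleared: 3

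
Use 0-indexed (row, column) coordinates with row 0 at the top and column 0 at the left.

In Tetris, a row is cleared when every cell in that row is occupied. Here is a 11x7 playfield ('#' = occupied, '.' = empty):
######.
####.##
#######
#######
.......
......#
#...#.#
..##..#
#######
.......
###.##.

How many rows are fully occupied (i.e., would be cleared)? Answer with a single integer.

Answer: 3

Derivation:
Check each row:
  row 0: 1 empty cell -> not full
  row 1: 1 empty cell -> not full
  row 2: 0 empty cells -> FULL (clear)
  row 3: 0 empty cells -> FULL (clear)
  row 4: 7 empty cells -> not full
  row 5: 6 empty cells -> not full
  row 6: 4 empty cells -> not full
  row 7: 4 empty cells -> not full
  row 8: 0 empty cells -> FULL (clear)
  row 9: 7 empty cells -> not full
  row 10: 2 empty cells -> not full
Total rows cleared: 3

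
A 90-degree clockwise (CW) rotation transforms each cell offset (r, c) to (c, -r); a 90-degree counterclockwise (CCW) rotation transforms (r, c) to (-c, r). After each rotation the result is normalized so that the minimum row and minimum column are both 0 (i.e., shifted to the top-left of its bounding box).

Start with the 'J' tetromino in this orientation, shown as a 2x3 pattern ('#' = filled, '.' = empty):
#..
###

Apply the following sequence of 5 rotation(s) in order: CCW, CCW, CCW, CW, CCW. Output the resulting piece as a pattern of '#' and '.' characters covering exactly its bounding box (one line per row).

Start:
#..
###
After rotation 1 (CCW):
.#
.#
##
After rotation 2 (CCW):
###
..#
After rotation 3 (CCW):
##
#.
#.
After rotation 4 (CW):
###
..#
After rotation 5 (CCW):
##
#.
#.

Answer: ##
#.
#.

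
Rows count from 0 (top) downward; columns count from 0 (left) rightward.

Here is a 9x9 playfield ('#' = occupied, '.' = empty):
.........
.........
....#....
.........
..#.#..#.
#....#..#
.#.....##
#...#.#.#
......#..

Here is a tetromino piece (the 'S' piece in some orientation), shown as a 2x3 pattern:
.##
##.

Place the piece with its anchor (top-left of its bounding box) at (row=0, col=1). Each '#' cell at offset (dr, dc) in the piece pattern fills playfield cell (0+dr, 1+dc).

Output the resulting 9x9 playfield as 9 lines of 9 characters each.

Fill (0+0,1+1) = (0,2)
Fill (0+0,1+2) = (0,3)
Fill (0+1,1+0) = (1,1)
Fill (0+1,1+1) = (1,2)

Answer: ..##.....
.##......
....#....
.........
..#.#..#.
#....#..#
.#.....##
#...#.#.#
......#..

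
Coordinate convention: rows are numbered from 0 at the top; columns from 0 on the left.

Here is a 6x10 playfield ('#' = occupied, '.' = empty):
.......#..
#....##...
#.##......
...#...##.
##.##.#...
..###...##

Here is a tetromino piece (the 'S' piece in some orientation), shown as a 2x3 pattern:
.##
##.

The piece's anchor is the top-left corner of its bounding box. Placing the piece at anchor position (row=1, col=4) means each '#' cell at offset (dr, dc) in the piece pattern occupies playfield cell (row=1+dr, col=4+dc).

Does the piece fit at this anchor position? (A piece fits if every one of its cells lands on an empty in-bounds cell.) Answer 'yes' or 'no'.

Check each piece cell at anchor (1, 4):
  offset (0,1) -> (1,5): occupied ('#') -> FAIL
  offset (0,2) -> (1,6): occupied ('#') -> FAIL
  offset (1,0) -> (2,4): empty -> OK
  offset (1,1) -> (2,5): empty -> OK
All cells valid: no

Answer: no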